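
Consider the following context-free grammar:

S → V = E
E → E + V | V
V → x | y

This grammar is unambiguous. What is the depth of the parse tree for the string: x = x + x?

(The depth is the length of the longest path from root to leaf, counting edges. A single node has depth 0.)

4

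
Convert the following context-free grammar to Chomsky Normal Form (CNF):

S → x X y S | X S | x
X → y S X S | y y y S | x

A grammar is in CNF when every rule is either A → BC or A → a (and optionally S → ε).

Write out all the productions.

TX → x; TY → y; S → x; X → x; S → TX X0; X0 → X X1; X1 → TY S; S → X S; X → TY X2; X2 → S X3; X3 → X S; X → TY X4; X4 → TY X5; X5 → TY S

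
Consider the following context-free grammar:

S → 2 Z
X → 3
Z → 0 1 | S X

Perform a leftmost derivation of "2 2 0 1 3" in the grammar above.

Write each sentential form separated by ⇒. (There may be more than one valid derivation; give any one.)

S ⇒ 2 Z ⇒ 2 S X ⇒ 2 2 Z X ⇒ 2 2 0 1 X ⇒ 2 2 0 1 3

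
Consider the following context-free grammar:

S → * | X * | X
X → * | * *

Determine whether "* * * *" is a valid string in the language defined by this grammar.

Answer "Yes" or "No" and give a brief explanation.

No - no valid derivation exists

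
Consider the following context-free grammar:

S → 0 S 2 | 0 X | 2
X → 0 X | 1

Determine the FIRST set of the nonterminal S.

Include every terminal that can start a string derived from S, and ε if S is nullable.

We compute FIRST(S) using the standard algorithm.
FIRST(S) = {0, 2}
FIRST(X) = {0, 1}
Therefore, FIRST(S) = {0, 2}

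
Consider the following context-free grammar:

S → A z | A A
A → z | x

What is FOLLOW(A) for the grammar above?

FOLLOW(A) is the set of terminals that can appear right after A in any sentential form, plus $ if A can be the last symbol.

We compute FOLLOW(A) using the standard algorithm.
FOLLOW(S) starts with {$}.
FIRST(A) = {x, z}
FIRST(S) = {x, z}
FOLLOW(A) = {$, x, z}
FOLLOW(S) = {$}
Therefore, FOLLOW(A) = {$, x, z}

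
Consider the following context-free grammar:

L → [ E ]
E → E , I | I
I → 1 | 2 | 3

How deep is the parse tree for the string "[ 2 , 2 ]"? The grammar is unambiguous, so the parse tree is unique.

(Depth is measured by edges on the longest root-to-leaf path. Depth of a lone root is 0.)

4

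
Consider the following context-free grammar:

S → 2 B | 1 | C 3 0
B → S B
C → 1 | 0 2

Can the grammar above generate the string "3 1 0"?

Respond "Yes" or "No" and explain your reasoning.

No - no valid derivation exists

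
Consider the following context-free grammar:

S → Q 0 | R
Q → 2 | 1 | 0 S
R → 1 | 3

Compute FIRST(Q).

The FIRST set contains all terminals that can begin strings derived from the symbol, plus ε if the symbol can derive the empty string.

We compute FIRST(Q) using the standard algorithm.
FIRST(Q) = {0, 1, 2}
FIRST(R) = {1, 3}
FIRST(S) = {0, 1, 2, 3}
Therefore, FIRST(Q) = {0, 1, 2}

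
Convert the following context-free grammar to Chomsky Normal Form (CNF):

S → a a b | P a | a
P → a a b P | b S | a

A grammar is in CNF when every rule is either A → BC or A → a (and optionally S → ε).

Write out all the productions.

TA → a; TB → b; S → a; P → a; S → TA X0; X0 → TA TB; S → P TA; P → TA X1; X1 → TA X2; X2 → TB P; P → TB S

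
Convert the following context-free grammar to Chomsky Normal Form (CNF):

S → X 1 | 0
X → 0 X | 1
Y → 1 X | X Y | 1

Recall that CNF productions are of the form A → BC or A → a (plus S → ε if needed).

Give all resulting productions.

T1 → 1; S → 0; T0 → 0; X → 1; Y → 1; S → X T1; X → T0 X; Y → T1 X; Y → X Y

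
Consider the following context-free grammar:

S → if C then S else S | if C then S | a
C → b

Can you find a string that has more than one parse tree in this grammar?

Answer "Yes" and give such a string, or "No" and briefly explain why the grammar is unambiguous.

Yes - the string 'if b then if b then a else a' has two distinct parse trees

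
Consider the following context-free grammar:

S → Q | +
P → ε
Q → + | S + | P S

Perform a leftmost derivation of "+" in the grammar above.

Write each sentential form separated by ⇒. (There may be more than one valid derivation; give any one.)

S ⇒ Q ⇒ P S ⇒ S ⇒ +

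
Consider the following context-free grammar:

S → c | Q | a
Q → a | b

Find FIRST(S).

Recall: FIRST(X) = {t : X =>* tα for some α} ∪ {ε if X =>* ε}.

We compute FIRST(S) using the standard algorithm.
FIRST(Q) = {a, b}
FIRST(S) = {a, b, c}
Therefore, FIRST(S) = {a, b, c}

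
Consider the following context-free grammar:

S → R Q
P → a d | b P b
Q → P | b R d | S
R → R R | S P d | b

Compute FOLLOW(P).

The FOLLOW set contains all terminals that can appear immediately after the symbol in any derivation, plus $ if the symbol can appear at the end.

We compute FOLLOW(P) using the standard algorithm.
FOLLOW(S) starts with {$}.
FIRST(P) = {a, b}
FIRST(Q) = {a, b}
FIRST(R) = {b}
FIRST(S) = {b}
FOLLOW(P) = {$, a, b, d}
FOLLOW(Q) = {$, a, b}
FOLLOW(R) = {a, b, d}
FOLLOW(S) = {$, a, b}
Therefore, FOLLOW(P) = {$, a, b, d}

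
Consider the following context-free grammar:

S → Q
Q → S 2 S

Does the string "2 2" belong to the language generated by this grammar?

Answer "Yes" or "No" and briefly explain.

No - no valid derivation exists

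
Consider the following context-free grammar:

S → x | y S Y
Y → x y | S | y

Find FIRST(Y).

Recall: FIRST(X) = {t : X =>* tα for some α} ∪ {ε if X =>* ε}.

We compute FIRST(Y) using the standard algorithm.
FIRST(S) = {x, y}
FIRST(Y) = {x, y}
Therefore, FIRST(Y) = {x, y}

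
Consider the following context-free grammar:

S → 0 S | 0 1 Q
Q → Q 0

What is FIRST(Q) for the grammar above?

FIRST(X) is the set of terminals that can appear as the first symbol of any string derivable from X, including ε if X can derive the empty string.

We compute FIRST(Q) using the standard algorithm.
FIRST(Q) = {}
FIRST(S) = {0}
Therefore, FIRST(Q) = {}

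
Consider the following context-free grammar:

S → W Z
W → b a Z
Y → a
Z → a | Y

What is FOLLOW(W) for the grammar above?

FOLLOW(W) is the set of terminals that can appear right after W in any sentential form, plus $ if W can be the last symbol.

We compute FOLLOW(W) using the standard algorithm.
FOLLOW(S) starts with {$}.
FIRST(S) = {b}
FIRST(W) = {b}
FIRST(Y) = {a}
FIRST(Z) = {a}
FOLLOW(S) = {$}
FOLLOW(W) = {a}
FOLLOW(Y) = {$, a}
FOLLOW(Z) = {$, a}
Therefore, FOLLOW(W) = {a}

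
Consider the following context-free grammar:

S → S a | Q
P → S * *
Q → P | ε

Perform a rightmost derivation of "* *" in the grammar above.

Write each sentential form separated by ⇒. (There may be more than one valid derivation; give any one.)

S ⇒ Q ⇒ P ⇒ S * * ⇒ Q * * ⇒ * *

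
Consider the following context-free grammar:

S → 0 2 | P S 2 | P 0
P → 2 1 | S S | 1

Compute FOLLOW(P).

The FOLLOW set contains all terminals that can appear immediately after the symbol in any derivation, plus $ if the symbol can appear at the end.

We compute FOLLOW(P) using the standard algorithm.
FOLLOW(S) starts with {$}.
FIRST(P) = {0, 1, 2}
FIRST(S) = {0, 1, 2}
FOLLOW(P) = {0, 1, 2}
FOLLOW(S) = {$, 0, 1, 2}
Therefore, FOLLOW(P) = {0, 1, 2}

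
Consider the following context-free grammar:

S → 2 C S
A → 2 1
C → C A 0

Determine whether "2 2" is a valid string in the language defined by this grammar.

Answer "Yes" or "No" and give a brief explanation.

No - no valid derivation exists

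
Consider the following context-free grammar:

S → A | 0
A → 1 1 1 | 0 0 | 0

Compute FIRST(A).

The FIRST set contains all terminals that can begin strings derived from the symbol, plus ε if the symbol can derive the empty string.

We compute FIRST(A) using the standard algorithm.
FIRST(A) = {0, 1}
FIRST(S) = {0, 1}
Therefore, FIRST(A) = {0, 1}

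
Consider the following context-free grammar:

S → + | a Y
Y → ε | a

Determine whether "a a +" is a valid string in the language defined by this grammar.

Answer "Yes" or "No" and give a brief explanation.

No - no valid derivation exists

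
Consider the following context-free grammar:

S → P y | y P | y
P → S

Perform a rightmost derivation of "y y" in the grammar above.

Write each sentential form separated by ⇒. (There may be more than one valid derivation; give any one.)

S ⇒ P y ⇒ S y ⇒ y y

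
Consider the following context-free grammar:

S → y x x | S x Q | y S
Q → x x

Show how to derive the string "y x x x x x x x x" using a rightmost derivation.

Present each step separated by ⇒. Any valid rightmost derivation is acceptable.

S ⇒ S x Q ⇒ S x x x ⇒ S x Q x x x ⇒ S x x x x x x ⇒ y x x x x x x x x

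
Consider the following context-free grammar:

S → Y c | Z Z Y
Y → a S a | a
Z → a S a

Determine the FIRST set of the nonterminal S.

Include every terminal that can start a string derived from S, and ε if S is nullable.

We compute FIRST(S) using the standard algorithm.
FIRST(S) = {a}
FIRST(Y) = {a}
FIRST(Z) = {a}
Therefore, FIRST(S) = {a}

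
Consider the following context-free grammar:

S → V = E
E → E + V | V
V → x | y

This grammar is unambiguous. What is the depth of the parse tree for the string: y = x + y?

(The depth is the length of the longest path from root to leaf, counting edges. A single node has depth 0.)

4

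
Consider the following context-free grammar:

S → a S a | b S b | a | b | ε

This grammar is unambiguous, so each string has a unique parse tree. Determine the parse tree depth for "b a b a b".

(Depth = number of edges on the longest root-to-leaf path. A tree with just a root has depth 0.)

3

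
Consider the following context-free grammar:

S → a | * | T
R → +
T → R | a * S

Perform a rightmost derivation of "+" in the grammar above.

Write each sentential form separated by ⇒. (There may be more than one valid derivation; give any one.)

S ⇒ T ⇒ R ⇒ +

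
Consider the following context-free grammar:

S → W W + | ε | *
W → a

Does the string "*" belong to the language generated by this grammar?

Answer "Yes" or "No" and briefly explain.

Yes - a valid derivation exists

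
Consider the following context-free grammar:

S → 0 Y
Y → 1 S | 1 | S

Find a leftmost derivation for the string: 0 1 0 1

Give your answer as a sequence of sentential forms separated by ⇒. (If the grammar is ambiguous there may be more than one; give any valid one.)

S ⇒ 0 Y ⇒ 0 1 S ⇒ 0 1 0 Y ⇒ 0 1 0 1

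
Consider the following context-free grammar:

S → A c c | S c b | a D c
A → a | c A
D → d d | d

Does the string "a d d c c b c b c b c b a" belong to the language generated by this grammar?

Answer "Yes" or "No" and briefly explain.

No - no valid derivation exists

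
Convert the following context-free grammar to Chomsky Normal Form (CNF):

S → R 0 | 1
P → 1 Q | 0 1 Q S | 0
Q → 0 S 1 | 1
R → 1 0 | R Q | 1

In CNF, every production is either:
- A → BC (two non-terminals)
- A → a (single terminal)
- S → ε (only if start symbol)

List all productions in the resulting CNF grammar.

T0 → 0; S → 1; T1 → 1; P → 0; Q → 1; R → 1; S → R T0; P → T1 Q; P → T0 X0; X0 → T1 X1; X1 → Q S; Q → T0 X2; X2 → S T1; R → T1 T0; R → R Q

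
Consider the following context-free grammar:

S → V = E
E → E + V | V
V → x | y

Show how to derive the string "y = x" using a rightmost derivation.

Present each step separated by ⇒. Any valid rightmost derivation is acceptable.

S ⇒ V = E ⇒ V = V ⇒ V = x ⇒ y = x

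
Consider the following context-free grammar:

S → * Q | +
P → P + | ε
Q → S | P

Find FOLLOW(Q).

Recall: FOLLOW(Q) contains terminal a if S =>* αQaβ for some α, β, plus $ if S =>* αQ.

We compute FOLLOW(Q) using the standard algorithm.
FOLLOW(S) starts with {$}.
FIRST(P) = {+, ε}
FIRST(Q) = {*, +, ε}
FIRST(S) = {*, +}
FOLLOW(P) = {$, +}
FOLLOW(Q) = {$}
FOLLOW(S) = {$}
Therefore, FOLLOW(Q) = {$}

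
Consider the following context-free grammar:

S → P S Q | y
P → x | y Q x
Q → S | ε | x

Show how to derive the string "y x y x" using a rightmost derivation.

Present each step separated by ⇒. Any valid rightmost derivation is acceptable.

S ⇒ P S Q ⇒ P S x ⇒ P y x ⇒ y Q x y x ⇒ y x y x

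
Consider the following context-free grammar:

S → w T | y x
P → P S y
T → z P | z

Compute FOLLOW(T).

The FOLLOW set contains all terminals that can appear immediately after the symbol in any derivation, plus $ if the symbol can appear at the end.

We compute FOLLOW(T) using the standard algorithm.
FOLLOW(S) starts with {$}.
FIRST(P) = {}
FIRST(S) = {w, y}
FIRST(T) = {z}
FOLLOW(P) = {$, w, y}
FOLLOW(S) = {$, y}
FOLLOW(T) = {$, y}
Therefore, FOLLOW(T) = {$, y}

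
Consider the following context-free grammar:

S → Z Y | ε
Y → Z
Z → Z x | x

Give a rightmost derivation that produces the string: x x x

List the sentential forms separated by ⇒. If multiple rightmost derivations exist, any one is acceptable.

S ⇒ Z Y ⇒ Z Z ⇒ Z Z x ⇒ Z x x ⇒ x x x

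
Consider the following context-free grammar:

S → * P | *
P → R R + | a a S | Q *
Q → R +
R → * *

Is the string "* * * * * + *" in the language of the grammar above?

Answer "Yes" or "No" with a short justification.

No - no valid derivation exists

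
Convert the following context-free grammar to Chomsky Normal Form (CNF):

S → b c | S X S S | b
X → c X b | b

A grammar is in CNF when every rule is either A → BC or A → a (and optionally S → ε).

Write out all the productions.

TB → b; TC → c; S → b; X → b; S → TB TC; S → S X0; X0 → X X1; X1 → S S; X → TC X2; X2 → X TB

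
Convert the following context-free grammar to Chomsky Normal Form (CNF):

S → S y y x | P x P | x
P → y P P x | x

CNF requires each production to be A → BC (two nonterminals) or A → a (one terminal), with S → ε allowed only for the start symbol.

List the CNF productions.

TY → y; TX → x; S → x; P → x; S → S X0; X0 → TY X1; X1 → TY TX; S → P X2; X2 → TX P; P → TY X3; X3 → P X4; X4 → P TX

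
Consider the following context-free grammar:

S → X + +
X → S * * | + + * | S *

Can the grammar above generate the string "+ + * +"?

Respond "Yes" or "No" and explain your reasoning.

No - no valid derivation exists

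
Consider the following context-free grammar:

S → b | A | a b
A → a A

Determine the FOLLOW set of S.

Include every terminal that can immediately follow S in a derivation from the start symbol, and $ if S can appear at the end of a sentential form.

We compute FOLLOW(S) using the standard algorithm.
FOLLOW(S) starts with {$}.
FIRST(A) = {a}
FIRST(S) = {a, b}
FOLLOW(A) = {$}
FOLLOW(S) = {$}
Therefore, FOLLOW(S) = {$}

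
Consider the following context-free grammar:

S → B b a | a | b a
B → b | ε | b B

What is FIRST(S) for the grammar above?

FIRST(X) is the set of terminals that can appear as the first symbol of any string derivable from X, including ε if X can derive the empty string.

We compute FIRST(S) using the standard algorithm.
FIRST(B) = {b, ε}
FIRST(S) = {a, b}
Therefore, FIRST(S) = {a, b}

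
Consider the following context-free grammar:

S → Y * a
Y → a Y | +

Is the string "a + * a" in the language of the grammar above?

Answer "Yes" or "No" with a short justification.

Yes - a valid derivation exists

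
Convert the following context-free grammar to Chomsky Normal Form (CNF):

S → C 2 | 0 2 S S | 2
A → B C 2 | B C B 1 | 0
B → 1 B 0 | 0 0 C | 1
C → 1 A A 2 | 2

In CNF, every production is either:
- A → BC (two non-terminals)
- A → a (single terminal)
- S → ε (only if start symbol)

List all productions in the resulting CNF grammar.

T2 → 2; T0 → 0; S → 2; T1 → 1; A → 0; B → 1; C → 2; S → C T2; S → T0 X0; X0 → T2 X1; X1 → S S; A → B X2; X2 → C T2; A → B X3; X3 → C X4; X4 → B T1; B → T1 X5; X5 → B T0; B → T0 X6; X6 → T0 C; C → T1 X7; X7 → A X8; X8 → A T2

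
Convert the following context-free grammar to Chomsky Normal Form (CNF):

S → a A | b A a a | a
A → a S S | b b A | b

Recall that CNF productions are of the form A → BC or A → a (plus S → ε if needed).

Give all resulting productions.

TA → a; TB → b; S → a; A → b; S → TA A; S → TB X0; X0 → A X1; X1 → TA TA; A → TA X2; X2 → S S; A → TB X3; X3 → TB A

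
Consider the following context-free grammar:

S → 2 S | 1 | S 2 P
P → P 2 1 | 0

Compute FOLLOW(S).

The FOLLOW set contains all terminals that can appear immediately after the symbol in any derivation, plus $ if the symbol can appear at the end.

We compute FOLLOW(S) using the standard algorithm.
FOLLOW(S) starts with {$}.
FIRST(P) = {0}
FIRST(S) = {1, 2}
FOLLOW(P) = {$, 2}
FOLLOW(S) = {$, 2}
Therefore, FOLLOW(S) = {$, 2}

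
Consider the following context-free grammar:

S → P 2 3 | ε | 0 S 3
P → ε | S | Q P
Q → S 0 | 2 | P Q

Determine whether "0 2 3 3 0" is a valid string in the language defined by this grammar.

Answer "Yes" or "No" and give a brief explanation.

No - no valid derivation exists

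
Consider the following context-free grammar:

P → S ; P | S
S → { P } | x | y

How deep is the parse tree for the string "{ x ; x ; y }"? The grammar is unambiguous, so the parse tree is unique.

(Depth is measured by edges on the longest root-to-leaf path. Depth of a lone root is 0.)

6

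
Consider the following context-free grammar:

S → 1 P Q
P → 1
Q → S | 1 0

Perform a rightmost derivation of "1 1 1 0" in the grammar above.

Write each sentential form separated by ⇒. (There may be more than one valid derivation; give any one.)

S ⇒ 1 P Q ⇒ 1 P 1 0 ⇒ 1 1 1 0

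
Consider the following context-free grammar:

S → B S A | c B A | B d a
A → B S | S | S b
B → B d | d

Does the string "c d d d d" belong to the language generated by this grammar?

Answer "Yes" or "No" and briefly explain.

No - no valid derivation exists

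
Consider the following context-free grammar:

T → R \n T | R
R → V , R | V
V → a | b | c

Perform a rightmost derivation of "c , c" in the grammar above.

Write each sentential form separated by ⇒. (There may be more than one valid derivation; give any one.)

T ⇒ R ⇒ V , R ⇒ V , V ⇒ V , c ⇒ c , c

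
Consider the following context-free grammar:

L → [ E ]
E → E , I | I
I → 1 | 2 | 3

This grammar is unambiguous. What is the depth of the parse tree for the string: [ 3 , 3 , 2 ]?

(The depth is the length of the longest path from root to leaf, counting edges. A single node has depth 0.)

5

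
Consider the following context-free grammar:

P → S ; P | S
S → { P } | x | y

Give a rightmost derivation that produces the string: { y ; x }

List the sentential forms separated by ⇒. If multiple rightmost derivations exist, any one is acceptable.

P ⇒ S ⇒ { P } ⇒ { S ; P } ⇒ { S ; S } ⇒ { S ; x } ⇒ { y ; x }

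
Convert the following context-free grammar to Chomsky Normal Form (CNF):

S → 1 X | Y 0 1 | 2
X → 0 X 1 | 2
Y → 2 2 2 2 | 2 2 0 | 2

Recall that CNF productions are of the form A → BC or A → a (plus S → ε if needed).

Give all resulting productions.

T1 → 1; T0 → 0; S → 2; X → 2; T2 → 2; Y → 2; S → T1 X; S → Y X0; X0 → T0 T1; X → T0 X1; X1 → X T1; Y → T2 X2; X2 → T2 X3; X3 → T2 T2; Y → T2 X4; X4 → T2 T0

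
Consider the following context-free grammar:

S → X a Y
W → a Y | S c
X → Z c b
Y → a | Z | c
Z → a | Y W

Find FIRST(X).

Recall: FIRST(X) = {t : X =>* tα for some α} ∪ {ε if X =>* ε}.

We compute FIRST(X) using the standard algorithm.
FIRST(S) = {a, c}
FIRST(W) = {a, c}
FIRST(X) = {a, c}
FIRST(Y) = {a, c}
FIRST(Z) = {a, c}
Therefore, FIRST(X) = {a, c}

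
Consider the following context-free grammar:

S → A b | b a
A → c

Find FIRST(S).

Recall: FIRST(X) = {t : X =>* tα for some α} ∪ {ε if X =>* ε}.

We compute FIRST(S) using the standard algorithm.
FIRST(A) = {c}
FIRST(S) = {b, c}
Therefore, FIRST(S) = {b, c}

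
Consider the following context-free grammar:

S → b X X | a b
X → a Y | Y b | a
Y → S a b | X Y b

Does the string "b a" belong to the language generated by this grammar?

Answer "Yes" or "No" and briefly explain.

No - no valid derivation exists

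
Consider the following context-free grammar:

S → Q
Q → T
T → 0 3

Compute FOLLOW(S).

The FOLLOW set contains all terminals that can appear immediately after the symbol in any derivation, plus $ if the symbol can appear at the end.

We compute FOLLOW(S) using the standard algorithm.
FOLLOW(S) starts with {$}.
FIRST(Q) = {0}
FIRST(S) = {0}
FIRST(T) = {0}
FOLLOW(Q) = {$}
FOLLOW(S) = {$}
FOLLOW(T) = {$}
Therefore, FOLLOW(S) = {$}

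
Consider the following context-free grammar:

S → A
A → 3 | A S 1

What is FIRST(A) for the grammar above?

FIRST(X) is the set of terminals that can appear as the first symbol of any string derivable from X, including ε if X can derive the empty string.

We compute FIRST(A) using the standard algorithm.
FIRST(A) = {3}
FIRST(S) = {3}
Therefore, FIRST(A) = {3}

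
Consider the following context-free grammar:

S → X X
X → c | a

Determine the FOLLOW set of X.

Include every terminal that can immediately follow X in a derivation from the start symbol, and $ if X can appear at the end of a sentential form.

We compute FOLLOW(X) using the standard algorithm.
FOLLOW(S) starts with {$}.
FIRST(S) = {a, c}
FIRST(X) = {a, c}
FOLLOW(S) = {$}
FOLLOW(X) = {$, a, c}
Therefore, FOLLOW(X) = {$, a, c}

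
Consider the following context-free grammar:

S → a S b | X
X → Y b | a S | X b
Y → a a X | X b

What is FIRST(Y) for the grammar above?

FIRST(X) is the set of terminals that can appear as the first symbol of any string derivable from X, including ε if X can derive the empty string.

We compute FIRST(Y) using the standard algorithm.
FIRST(S) = {a}
FIRST(X) = {a}
FIRST(Y) = {a}
Therefore, FIRST(Y) = {a}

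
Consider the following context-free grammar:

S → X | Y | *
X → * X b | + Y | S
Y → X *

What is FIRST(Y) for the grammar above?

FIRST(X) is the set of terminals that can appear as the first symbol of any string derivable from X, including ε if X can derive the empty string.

We compute FIRST(Y) using the standard algorithm.
FIRST(S) = {*, +}
FIRST(X) = {*, +}
FIRST(Y) = {*, +}
Therefore, FIRST(Y) = {*, +}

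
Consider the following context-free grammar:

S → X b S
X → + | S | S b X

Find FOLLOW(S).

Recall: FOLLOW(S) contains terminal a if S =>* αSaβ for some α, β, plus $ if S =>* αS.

We compute FOLLOW(S) using the standard algorithm.
FOLLOW(S) starts with {$}.
FIRST(S) = {+}
FIRST(X) = {+}
FOLLOW(S) = {$, b}
FOLLOW(X) = {b}
Therefore, FOLLOW(S) = {$, b}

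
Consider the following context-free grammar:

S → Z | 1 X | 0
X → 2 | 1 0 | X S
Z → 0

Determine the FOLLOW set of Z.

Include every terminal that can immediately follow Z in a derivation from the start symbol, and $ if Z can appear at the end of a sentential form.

We compute FOLLOW(Z) using the standard algorithm.
FOLLOW(S) starts with {$}.
FIRST(S) = {0, 1}
FIRST(X) = {1, 2}
FIRST(Z) = {0}
FOLLOW(S) = {$, 0, 1}
FOLLOW(X) = {$, 0, 1}
FOLLOW(Z) = {$, 0, 1}
Therefore, FOLLOW(Z) = {$, 0, 1}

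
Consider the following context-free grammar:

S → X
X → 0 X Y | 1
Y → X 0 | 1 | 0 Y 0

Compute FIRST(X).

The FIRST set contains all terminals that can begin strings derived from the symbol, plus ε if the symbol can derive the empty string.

We compute FIRST(X) using the standard algorithm.
FIRST(S) = {0, 1}
FIRST(X) = {0, 1}
FIRST(Y) = {0, 1}
Therefore, FIRST(X) = {0, 1}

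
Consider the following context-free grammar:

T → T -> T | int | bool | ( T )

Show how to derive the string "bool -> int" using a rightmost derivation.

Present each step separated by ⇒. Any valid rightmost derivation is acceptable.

T ⇒ T -> T ⇒ T -> int ⇒ bool -> int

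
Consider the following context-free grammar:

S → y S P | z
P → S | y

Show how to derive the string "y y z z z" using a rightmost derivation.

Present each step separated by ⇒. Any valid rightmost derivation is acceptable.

S ⇒ y S P ⇒ y S S ⇒ y S z ⇒ y y S P z ⇒ y y S S z ⇒ y y S z z ⇒ y y z z z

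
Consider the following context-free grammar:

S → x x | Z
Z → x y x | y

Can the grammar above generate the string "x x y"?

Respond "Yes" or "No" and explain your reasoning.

No - no valid derivation exists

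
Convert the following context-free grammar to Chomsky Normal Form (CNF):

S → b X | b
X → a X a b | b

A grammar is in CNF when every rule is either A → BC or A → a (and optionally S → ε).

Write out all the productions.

TB → b; S → b; TA → a; X → b; S → TB X; X → TA X0; X0 → X X1; X1 → TA TB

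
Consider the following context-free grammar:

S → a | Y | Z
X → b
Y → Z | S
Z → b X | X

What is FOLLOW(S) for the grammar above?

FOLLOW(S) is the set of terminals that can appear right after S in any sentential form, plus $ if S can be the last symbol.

We compute FOLLOW(S) using the standard algorithm.
FOLLOW(S) starts with {$}.
FIRST(S) = {a, b}
FIRST(X) = {b}
FIRST(Y) = {a, b}
FIRST(Z) = {b}
FOLLOW(S) = {$}
FOLLOW(X) = {$}
FOLLOW(Y) = {$}
FOLLOW(Z) = {$}
Therefore, FOLLOW(S) = {$}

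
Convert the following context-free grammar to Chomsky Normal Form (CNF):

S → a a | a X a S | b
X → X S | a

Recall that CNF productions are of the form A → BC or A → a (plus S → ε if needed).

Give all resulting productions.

TA → a; S → b; X → a; S → TA TA; S → TA X0; X0 → X X1; X1 → TA S; X → X S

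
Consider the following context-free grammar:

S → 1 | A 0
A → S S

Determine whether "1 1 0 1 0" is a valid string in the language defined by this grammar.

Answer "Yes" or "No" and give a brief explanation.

Yes - a valid derivation exists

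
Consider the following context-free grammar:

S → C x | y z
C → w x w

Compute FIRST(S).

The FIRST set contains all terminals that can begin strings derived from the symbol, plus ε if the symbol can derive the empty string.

We compute FIRST(S) using the standard algorithm.
FIRST(C) = {w}
FIRST(S) = {w, y}
Therefore, FIRST(S) = {w, y}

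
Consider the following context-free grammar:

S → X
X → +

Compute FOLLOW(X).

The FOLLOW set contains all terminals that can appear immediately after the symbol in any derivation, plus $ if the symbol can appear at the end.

We compute FOLLOW(X) using the standard algorithm.
FOLLOW(S) starts with {$}.
FIRST(S) = {+}
FIRST(X) = {+}
FOLLOW(S) = {$}
FOLLOW(X) = {$}
Therefore, FOLLOW(X) = {$}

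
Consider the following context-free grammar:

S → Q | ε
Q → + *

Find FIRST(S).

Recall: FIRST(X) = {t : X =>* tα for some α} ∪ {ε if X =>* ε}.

We compute FIRST(S) using the standard algorithm.
FIRST(Q) = {+}
FIRST(S) = {+, ε}
Therefore, FIRST(S) = {+, ε}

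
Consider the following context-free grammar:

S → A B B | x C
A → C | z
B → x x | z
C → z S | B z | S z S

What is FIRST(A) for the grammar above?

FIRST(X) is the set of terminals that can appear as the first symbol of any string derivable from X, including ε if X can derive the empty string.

We compute FIRST(A) using the standard algorithm.
FIRST(A) = {x, z}
FIRST(B) = {x, z}
FIRST(C) = {x, z}
FIRST(S) = {x, z}
Therefore, FIRST(A) = {x, z}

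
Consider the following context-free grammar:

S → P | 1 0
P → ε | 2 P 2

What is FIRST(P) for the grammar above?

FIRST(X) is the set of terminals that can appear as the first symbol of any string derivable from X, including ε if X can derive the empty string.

We compute FIRST(P) using the standard algorithm.
FIRST(P) = {2, ε}
FIRST(S) = {1, 2, ε}
Therefore, FIRST(P) = {2, ε}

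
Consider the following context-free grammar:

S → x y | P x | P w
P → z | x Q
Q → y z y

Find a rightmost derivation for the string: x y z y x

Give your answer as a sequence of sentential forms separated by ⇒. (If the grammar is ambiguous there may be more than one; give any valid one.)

S ⇒ P x ⇒ x Q x ⇒ x y z y x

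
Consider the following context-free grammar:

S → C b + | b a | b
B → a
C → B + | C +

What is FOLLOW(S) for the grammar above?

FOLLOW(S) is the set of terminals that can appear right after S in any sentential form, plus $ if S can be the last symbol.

We compute FOLLOW(S) using the standard algorithm.
FOLLOW(S) starts with {$}.
FIRST(B) = {a}
FIRST(C) = {a}
FIRST(S) = {a, b}
FOLLOW(B) = {+}
FOLLOW(C) = {+, b}
FOLLOW(S) = {$}
Therefore, FOLLOW(S) = {$}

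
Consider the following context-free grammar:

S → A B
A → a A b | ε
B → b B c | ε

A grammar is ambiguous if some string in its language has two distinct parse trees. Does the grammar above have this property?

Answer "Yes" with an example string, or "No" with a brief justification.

No - the grammar is unambiguous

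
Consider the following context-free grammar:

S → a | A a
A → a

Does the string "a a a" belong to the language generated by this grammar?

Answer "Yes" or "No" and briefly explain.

No - no valid derivation exists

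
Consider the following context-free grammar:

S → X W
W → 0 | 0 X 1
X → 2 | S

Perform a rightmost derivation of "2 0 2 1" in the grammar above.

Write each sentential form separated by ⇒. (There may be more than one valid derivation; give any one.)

S ⇒ X W ⇒ X 0 X 1 ⇒ X 0 2 1 ⇒ 2 0 2 1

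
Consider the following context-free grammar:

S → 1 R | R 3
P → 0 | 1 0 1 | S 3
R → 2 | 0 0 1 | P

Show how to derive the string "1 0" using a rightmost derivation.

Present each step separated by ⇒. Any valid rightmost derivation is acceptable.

S ⇒ 1 R ⇒ 1 P ⇒ 1 0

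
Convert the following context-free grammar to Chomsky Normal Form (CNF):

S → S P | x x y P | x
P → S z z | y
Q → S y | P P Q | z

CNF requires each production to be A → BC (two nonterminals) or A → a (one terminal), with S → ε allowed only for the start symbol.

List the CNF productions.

TX → x; TY → y; S → x; TZ → z; P → y; Q → z; S → S P; S → TX X0; X0 → TX X1; X1 → TY P; P → S X2; X2 → TZ TZ; Q → S TY; Q → P X3; X3 → P Q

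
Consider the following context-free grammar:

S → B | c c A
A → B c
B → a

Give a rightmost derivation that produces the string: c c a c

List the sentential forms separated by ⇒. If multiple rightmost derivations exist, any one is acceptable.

S ⇒ c c A ⇒ c c B c ⇒ c c a c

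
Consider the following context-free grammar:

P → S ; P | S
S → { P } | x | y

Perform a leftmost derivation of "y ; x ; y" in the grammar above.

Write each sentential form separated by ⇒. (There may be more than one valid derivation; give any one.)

P ⇒ S ; P ⇒ y ; P ⇒ y ; S ; P ⇒ y ; x ; P ⇒ y ; x ; S ⇒ y ; x ; y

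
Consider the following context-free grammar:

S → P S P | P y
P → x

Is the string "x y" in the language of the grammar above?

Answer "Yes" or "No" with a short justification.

Yes - a valid derivation exists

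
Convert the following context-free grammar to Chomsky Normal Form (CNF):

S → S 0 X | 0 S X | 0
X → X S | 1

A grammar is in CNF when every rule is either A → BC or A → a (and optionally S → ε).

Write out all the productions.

T0 → 0; S → 0; X → 1; S → S X0; X0 → T0 X; S → T0 X1; X1 → S X; X → X S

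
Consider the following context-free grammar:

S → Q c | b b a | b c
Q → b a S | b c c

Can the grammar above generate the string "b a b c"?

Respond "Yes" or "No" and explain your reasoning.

No - no valid derivation exists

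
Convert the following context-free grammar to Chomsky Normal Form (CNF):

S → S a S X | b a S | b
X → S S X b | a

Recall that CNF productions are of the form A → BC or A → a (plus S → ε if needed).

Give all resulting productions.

TA → a; TB → b; S → b; X → a; S → S X0; X0 → TA X1; X1 → S X; S → TB X2; X2 → TA S; X → S X3; X3 → S X4; X4 → X TB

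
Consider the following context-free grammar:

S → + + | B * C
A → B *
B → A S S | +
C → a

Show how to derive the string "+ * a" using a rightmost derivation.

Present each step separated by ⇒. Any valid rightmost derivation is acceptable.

S ⇒ B * C ⇒ B * a ⇒ + * a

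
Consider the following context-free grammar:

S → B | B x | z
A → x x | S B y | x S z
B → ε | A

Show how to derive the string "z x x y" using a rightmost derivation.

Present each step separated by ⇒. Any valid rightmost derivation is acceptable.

S ⇒ B ⇒ A ⇒ S B y ⇒ S A y ⇒ S x x y ⇒ z x x y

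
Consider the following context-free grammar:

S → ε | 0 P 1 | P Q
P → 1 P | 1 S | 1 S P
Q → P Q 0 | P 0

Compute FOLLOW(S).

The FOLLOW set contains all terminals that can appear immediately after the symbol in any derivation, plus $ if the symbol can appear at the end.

We compute FOLLOW(S) using the standard algorithm.
FOLLOW(S) starts with {$}.
FIRST(P) = {1}
FIRST(Q) = {1}
FIRST(S) = {0, 1, ε}
FOLLOW(P) = {0, 1}
FOLLOW(Q) = {$, 0, 1}
FOLLOW(S) = {$, 0, 1}
Therefore, FOLLOW(S) = {$, 0, 1}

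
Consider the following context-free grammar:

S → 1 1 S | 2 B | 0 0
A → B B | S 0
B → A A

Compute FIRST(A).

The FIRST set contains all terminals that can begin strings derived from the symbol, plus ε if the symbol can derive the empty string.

We compute FIRST(A) using the standard algorithm.
FIRST(A) = {0, 1, 2}
FIRST(B) = {0, 1, 2}
FIRST(S) = {0, 1, 2}
Therefore, FIRST(A) = {0, 1, 2}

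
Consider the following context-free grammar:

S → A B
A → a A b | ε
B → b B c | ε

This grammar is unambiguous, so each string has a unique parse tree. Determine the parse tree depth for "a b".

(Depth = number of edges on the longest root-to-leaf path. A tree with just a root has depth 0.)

3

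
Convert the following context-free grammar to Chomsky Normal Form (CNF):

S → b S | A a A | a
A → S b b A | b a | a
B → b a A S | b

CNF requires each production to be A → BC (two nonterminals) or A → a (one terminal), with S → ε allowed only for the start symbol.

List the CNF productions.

TB → b; TA → a; S → a; A → a; B → b; S → TB S; S → A X0; X0 → TA A; A → S X1; X1 → TB X2; X2 → TB A; A → TB TA; B → TB X3; X3 → TA X4; X4 → A S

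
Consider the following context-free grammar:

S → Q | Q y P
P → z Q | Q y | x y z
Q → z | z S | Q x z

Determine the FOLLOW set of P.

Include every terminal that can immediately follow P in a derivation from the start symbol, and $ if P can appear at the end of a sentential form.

We compute FOLLOW(P) using the standard algorithm.
FOLLOW(S) starts with {$}.
FIRST(P) = {x, z}
FIRST(Q) = {z}
FIRST(S) = {z}
FOLLOW(P) = {$, x, y}
FOLLOW(Q) = {$, x, y}
FOLLOW(S) = {$, x, y}
Therefore, FOLLOW(P) = {$, x, y}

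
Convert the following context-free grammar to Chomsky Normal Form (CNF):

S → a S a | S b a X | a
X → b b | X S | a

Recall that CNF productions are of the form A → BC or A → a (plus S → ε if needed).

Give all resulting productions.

TA → a; TB → b; S → a; X → a; S → TA X0; X0 → S TA; S → S X1; X1 → TB X2; X2 → TA X; X → TB TB; X → X S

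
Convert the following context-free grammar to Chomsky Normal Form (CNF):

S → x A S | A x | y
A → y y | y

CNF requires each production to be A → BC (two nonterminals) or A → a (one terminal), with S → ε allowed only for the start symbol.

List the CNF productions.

TX → x; S → y; TY → y; A → y; S → TX X0; X0 → A S; S → A TX; A → TY TY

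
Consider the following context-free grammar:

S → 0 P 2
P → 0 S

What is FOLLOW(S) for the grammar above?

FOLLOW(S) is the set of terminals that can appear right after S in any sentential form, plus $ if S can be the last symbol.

We compute FOLLOW(S) using the standard algorithm.
FOLLOW(S) starts with {$}.
FIRST(P) = {0}
FIRST(S) = {0}
FOLLOW(P) = {2}
FOLLOW(S) = {$, 2}
Therefore, FOLLOW(S) = {$, 2}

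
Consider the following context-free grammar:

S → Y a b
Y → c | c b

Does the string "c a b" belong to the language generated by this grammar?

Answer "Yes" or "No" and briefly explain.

Yes - a valid derivation exists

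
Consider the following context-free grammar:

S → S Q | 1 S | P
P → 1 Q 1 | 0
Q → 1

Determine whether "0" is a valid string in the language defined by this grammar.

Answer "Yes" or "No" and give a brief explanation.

Yes - a valid derivation exists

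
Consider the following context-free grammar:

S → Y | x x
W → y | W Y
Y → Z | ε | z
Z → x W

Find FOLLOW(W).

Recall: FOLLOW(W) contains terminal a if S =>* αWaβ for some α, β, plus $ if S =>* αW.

We compute FOLLOW(W) using the standard algorithm.
FOLLOW(S) starts with {$}.
FIRST(S) = {x, z, ε}
FIRST(W) = {y}
FIRST(Y) = {x, z, ε}
FIRST(Z) = {x}
FOLLOW(S) = {$}
FOLLOW(W) = {$, x, z}
FOLLOW(Y) = {$, x, z}
FOLLOW(Z) = {$, x, z}
Therefore, FOLLOW(W) = {$, x, z}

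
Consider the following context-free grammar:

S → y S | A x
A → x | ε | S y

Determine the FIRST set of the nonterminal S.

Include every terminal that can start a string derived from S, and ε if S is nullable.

We compute FIRST(S) using the standard algorithm.
FIRST(A) = {x, y, ε}
FIRST(S) = {x, y}
Therefore, FIRST(S) = {x, y}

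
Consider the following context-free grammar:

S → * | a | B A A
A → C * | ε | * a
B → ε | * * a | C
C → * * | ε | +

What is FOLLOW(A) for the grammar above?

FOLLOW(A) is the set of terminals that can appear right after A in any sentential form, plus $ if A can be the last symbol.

We compute FOLLOW(A) using the standard algorithm.
FOLLOW(S) starts with {$}.
FIRST(A) = {*, +, ε}
FIRST(B) = {*, +, ε}
FIRST(C) = {*, +, ε}
FIRST(S) = {*, +, a, ε}
FOLLOW(A) = {$, *, +}
FOLLOW(B) = {$, *, +}
FOLLOW(C) = {$, *, +}
FOLLOW(S) = {$}
Therefore, FOLLOW(A) = {$, *, +}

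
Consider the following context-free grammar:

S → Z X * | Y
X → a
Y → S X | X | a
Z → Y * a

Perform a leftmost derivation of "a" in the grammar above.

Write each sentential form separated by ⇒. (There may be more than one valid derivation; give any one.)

S ⇒ Y ⇒ X ⇒ a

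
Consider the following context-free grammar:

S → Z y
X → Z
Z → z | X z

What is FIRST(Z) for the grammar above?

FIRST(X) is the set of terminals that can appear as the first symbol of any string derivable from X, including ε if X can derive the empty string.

We compute FIRST(Z) using the standard algorithm.
FIRST(S) = {z}
FIRST(X) = {z}
FIRST(Z) = {z}
Therefore, FIRST(Z) = {z}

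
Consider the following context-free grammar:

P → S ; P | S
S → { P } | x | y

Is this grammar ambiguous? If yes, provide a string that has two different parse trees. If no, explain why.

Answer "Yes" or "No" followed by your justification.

No - the grammar is unambiguous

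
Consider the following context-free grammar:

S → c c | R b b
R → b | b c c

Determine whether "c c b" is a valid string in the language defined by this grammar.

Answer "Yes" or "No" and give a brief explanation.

No - no valid derivation exists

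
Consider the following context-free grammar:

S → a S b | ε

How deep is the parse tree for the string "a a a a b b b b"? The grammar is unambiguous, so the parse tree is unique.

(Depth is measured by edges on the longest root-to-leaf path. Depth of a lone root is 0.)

5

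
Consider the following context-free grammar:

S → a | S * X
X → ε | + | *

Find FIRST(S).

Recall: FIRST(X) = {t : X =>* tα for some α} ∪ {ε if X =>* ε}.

We compute FIRST(S) using the standard algorithm.
FIRST(S) = {a}
FIRST(X) = {*, +, ε}
Therefore, FIRST(S) = {a}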